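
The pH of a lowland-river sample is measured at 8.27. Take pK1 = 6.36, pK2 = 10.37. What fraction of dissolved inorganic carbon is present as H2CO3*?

α₀ = 1 / (1 + K1/[H⁺] + K1K2/[H⁺]²) = 1 / (1 + 10^+1.91 + 10^-0.19)
   = 1 / (1 + 81.283 + 0.64565) = 1/82.929 = 0.01206

α₀ = 0.0121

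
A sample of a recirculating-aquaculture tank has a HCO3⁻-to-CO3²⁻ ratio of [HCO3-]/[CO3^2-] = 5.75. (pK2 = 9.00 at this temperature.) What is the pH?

pH = 8.24

From K2 = [H⁺][CO3^2-]/[HCO3-]:  pH = pK2 − log₁₀([HCO3-]/[CO3^2-])
log₁₀(5.75) = +0.760
pH = 9.00 − (+0.760) = 8.24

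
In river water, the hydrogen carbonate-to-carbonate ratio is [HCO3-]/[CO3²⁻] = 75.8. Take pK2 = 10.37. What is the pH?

From K2 = [H⁺][CO3²⁻]/[HCO3-]:  pH = pK2 − log₁₀([HCO3-]/[CO3²⁻])
log₁₀(75.8) = +1.880
pH = 10.37 − (+1.880) = 8.49

pH = 8.49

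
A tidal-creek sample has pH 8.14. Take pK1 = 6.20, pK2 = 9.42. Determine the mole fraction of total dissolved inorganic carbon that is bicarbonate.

α₁ = 1 / (1 + [H⁺]/K1 + K2/[H⁺]) = 1 / (1 + 10^-1.94 + 10^-1.28)
   = 1 / (1 + 0.011482 + 0.052481) = 1/1.0640 = 0.9399

α₁ = 0.940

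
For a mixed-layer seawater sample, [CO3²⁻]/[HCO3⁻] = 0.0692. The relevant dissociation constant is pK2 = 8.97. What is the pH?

From K2 = [H⁺][CO3²⁻]/[HCO3⁻]:  pH = pK2 + log₁₀([CO3²⁻]/[HCO3⁻])
log₁₀(0.0692) = -1.160
pH = 8.97 + (-1.160) = 7.81

pH = 7.81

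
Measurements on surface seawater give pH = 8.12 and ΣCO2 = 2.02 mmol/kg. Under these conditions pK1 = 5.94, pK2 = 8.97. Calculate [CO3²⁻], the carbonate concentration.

α₂ = 1 / (1 + [H⁺]/K2 + [H⁺]²/(K1K2)) = 1 / (1 + 10^+0.85 + 10^-1.33)
   = 1 / (1 + 7.0795 + 0.046774) = 1/8.1262 = 0.1231
[CO3²⁻] = α₂ × DIC = 0.1231 × 2.02 = 0.249 mmol/kg

[CO3²⁻] = 0.249 mmol/kg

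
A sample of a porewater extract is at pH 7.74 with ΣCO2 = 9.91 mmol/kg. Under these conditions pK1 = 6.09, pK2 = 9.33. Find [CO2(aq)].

α₀ = 1 / (1 + K1/[H⁺] + K1K2/[H⁺]²) = 1 / (1 + 10^+1.65 + 10^+0.06)
   = 1 / (1 + 44.668 + 1.1482) = 1/46.817 = 0.02136
[CO2*] = α₀ × DIC = 0.02136 × 9.91 = 0.212 mmol/kg

[CO2*] = 0.212 mmol/kg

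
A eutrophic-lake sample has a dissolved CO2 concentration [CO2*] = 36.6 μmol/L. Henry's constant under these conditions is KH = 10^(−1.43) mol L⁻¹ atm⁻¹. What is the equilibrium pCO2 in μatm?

KH = 10^(−1.43) = 3.715×10^-2 mol L⁻¹ atm⁻¹
pCO2 = [CO2*]/KH = 36.6×10^-6 / 3.715×10^-2 = 9.85×10^-4 atm = 985 μatm

pCO2 = 985 μatm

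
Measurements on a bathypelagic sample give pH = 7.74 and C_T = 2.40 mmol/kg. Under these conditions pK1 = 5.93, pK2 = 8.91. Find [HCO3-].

[HCO3⁻] = 2.22 mmol/kg

α₁ = 1 / (1 + [H⁺]/K1 + K2/[H⁺]) = 1 / (1 + 10^-1.81 + 10^-1.17)
   = 1 / (1 + 0.015488 + 0.067608) = 1/1.0831 = 0.9233
[HCO3⁻] = α₁ × DIC = 0.9233 × 2.40 = 2.22 mmol/kg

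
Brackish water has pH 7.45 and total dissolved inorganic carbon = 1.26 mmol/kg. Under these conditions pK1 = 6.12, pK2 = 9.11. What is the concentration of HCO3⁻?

α₁ = 1 / (1 + [H⁺]/K1 + K2/[H⁺]) = 1 / (1 + 10^-1.33 + 10^-1.66)
   = 1 / (1 + 0.046774 + 0.021878) = 1/1.0687 = 0.9358
[HCO3⁻] = α₁ × DIC = 0.9358 × 1.26 = 1.18 mmol/kg

[HCO3⁻] = 1.18 mmol/kg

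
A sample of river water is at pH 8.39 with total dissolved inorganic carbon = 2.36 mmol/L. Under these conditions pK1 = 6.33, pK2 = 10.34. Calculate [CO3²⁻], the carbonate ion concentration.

[CO3²⁻] = 0.0260 mmol/L

α₂ = 1 / (1 + [H⁺]/K2 + [H⁺]²/(K1K2)) = 1 / (1 + 10^+1.95 + 10^-0.11)
   = 1 / (1 + 89.125 + 0.77625) = 1/90.901 = 0.01100
[CO3²⁻] = α₂ × DIC = 0.01100 × 2.36 = 0.0260 mmol/L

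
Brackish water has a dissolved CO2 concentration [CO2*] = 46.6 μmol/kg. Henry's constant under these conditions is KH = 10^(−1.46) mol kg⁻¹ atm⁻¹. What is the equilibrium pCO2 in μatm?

pCO2 = 1340 μatm

KH = 10^(−1.46) = 3.467×10^-2 mol kg⁻¹ atm⁻¹
pCO2 = [CO2*]/KH = 46.6×10^-6 / 3.467×10^-2 = 1.34×10^-3 atm = 1340 μatm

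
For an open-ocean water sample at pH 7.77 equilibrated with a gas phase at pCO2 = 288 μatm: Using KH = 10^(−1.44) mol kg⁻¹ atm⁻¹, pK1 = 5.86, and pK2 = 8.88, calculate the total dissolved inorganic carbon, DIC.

DIC = 0.926 mmol/kg

[CO2*] = KH · pCO2 = 10^(−1.44) × 288×10^-6 = 1.046×10^-5 mol/kg
α₀ = 1/(1 + K1/[H⁺] + K1K2/[H⁺]²) = 1/(1 + 10^+1.91 + 10^+0.80) = 0.01129
DIC = [CO2*]/α₀ = 1.046×10^-5 / 0.01129 = 0.926 mmol/kg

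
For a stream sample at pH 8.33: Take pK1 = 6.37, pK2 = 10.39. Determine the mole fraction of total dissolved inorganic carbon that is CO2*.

α₀ = 0.0108

α₀ = 1 / (1 + K1/[H⁺] + K1K2/[H⁺]²) = 1 / (1 + 10^+1.96 + 10^-0.10)
   = 1 / (1 + 91.201 + 0.79433) = 1/92.995 = 0.01075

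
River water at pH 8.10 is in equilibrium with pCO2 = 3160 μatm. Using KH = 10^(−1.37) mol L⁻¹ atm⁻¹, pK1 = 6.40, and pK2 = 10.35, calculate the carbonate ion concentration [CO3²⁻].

[CO3²⁻] = 0.0380 mmol/L

[CO2*] = KH · pCO2 = 10^(−1.37) × 3160×10^-6 = 1.348×10^-4 mol/L
α₀ = 1/(1 + K1/[H⁺] + K1K2/[H⁺]²) = 1/(1 + 10^+1.70 + 10^-0.55) = 0.01946
DIC = [CO2*]/α₀ = 1.348×10^-4 / 0.01946 = 6.929 mmol/L
[CO3²⁻] = α₂·DIC; α₂ = 0.005483, so [CO3²⁻] = 0.005483 × 6.929 = 0.0380 mmol/L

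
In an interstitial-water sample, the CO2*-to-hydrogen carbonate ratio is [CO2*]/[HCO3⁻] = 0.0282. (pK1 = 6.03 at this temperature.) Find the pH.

pH = 7.58

From K1 = [H⁺][HCO3⁻]/[CO2*]:  pH = pK1 − log₁₀([CO2*]/[HCO3⁻])
log₁₀(0.0282) = -1.550
pH = 6.03 − (-1.550) = 7.58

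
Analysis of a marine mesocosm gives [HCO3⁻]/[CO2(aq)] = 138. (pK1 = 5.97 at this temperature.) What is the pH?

pH = 8.11

From K1 = [H⁺][HCO3⁻]/[CO2(aq)]:  pH = pK1 + log₁₀([HCO3⁻]/[CO2(aq)])
log₁₀(138) = +2.140
pH = 5.97 + (+2.140) = 8.11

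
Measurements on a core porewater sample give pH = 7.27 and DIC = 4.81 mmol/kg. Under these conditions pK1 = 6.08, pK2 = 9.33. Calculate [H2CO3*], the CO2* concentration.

α₀ = 1 / (1 + K1/[H⁺] + K1K2/[H⁺]²) = 1 / (1 + 10^+1.19 + 10^-0.87)
   = 1 / (1 + 15.488 + 0.13490) = 1/16.623 = 0.06016
[CO2*] = α₀ × DIC = 0.06016 × 4.81 = 0.289 mmol/kg

[CO2*] = 0.289 mmol/kg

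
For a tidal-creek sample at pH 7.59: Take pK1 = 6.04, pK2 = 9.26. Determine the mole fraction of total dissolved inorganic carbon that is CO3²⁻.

α₂ = 0.0204

α₂ = 1 / (1 + [H⁺]/K2 + [H⁺]²/(K1K2)) = 1 / (1 + 10^+1.67 + 10^+0.12)
   = 1 / (1 + 46.774 + 1.3183) = 1/49.092 = 0.02037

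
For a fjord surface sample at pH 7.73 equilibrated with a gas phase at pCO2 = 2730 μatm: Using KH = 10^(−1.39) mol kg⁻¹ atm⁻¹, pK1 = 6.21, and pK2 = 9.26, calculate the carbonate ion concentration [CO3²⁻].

[CO3²⁻] = 0.109 mmol/kg

[CO2*] = KH · pCO2 = 10^(−1.39) × 2730×10^-6 = 1.112×10^-4 mol/kg
α₀ = 1/(1 + K1/[H⁺] + K1K2/[H⁺]²) = 1/(1 + 10^+1.52 + 10^-0.01) = 0.02850
DIC = [CO2*]/α₀ = 1.112×10^-4 / 0.02850 = 3.903 mmol/kg
[CO3²⁻] = α₂·DIC; α₂ = 0.02785, so [CO3²⁻] = 0.02785 × 3.903 = 0.109 mmol/kg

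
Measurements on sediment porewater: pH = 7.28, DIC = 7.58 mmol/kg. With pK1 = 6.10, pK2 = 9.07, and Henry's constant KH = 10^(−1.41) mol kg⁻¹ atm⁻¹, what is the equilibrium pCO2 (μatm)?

α₀ = 1 / (1 + K1/[H⁺] + K1K2/[H⁺]²) = 1 / (1 + 10^+1.18 + 10^-0.61)
   = 1 / (1 + 15.136 + 0.24547) = 1/16.381 = 0.06105
[CO2*] = α₀ × DIC = 0.06105 × 7.58 = 0.4627 mmol/kg
pCO2 = [CO2*]/KH = 4.627×10^-4 / 3.890×10^-2 = 1.19×10^4 μatm

pCO2 = 1.19×10^4 μatm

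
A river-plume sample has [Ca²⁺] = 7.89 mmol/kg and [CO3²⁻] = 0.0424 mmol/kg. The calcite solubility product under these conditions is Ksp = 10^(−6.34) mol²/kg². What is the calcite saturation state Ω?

Ksp = 10^(−6.34) = 4.571×10^-7
Ω = [Ca²⁺][CO3²⁻]/Ksp = (7.89×10^-3)(0.0424×10^-3) / 4.571×10^-7 = 0.732

Ω = 0.732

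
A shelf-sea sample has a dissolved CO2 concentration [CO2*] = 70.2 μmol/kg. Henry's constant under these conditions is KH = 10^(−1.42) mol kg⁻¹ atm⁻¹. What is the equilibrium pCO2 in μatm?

pCO2 = 1850 μatm

KH = 10^(−1.42) = 3.802×10^-2 mol kg⁻¹ atm⁻¹
pCO2 = [CO2*]/KH = 70.2×10^-6 / 3.802×10^-2 = 1.85×10^-3 atm = 1850 μatm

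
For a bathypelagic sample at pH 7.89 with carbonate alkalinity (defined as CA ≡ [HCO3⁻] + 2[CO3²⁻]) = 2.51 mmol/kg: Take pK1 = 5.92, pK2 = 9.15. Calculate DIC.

CA = [HCO3⁻] + 2[CO3²⁻] = (α₁ + 2α₂)·DIC
At pH 7.89: [H⁺]/K1 = 10^-1.97 = 0.010715, K2/[H⁺] = 10^-1.26 = 0.054954
α₁ = 1/(1 + 0.010715 + 0.054954) = 1/1.0657 = 0.9384; α₂ = α₁·K2/[H⁺] = 0.05157
α₁ + 2α₂ = 1.0415
DIC = CA / (α₁ + 2α₂) = 2.51 / 1.0415 = 2.41 mmol/kg

DIC = 2.41 mmol/kg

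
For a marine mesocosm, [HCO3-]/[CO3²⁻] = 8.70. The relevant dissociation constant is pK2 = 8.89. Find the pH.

From K2 = [H⁺][CO3²⁻]/[HCO3-]:  pH = pK2 − log₁₀([HCO3-]/[CO3²⁻])
log₁₀(8.70) = +0.940
pH = 8.89 − (+0.940) = 7.95

pH = 7.95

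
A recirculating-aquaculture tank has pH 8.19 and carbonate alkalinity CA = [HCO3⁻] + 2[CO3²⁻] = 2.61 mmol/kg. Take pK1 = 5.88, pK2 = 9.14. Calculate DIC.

DIC = 2.38 mmol/kg

CA = [HCO3⁻] + 2[CO3²⁻] = (α₁ + 2α₂)·DIC
At pH 8.19: [H⁺]/K1 = 10^-2.31 = 0.0048978, K2/[H⁺] = 10^-0.95 = 0.11220
α₁ = 1/(1 + 0.0048978 + 0.11220) = 1/1.1171 = 0.8952; α₂ = α₁·K2/[H⁺] = 0.1004
α₁ + 2α₂ = 1.0961
DIC = CA / (α₁ + 2α₂) = 2.61 / 1.0961 = 2.38 mmol/kg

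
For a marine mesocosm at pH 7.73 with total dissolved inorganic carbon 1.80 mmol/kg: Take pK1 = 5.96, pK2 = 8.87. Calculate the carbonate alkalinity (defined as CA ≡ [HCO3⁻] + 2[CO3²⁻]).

CA = [HCO3⁻] + 2[CO3²⁻] = (α₁ + 2α₂)·DIC
At pH 7.73: [H⁺]/K1 = 10^-1.77 = 0.016982, K2/[H⁺] = 10^-1.14 = 0.072444
α₁ = 1/(1 + 0.016982 + 0.072444) = 1/1.0894 = 0.9179; α₂ = α₁·K2/[H⁺] = 0.06650
α₁ + 2α₂ = 1.0509
CA = 1.0509 × 1.80 = 1.89 mmol/kg

CA = 1.89 mmol/kg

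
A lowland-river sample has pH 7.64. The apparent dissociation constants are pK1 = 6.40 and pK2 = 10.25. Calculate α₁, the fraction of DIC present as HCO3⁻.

α₁ = 1 / (1 + [H⁺]/K1 + K2/[H⁺]) = 1 / (1 + 10^-1.24 + 10^-2.61)
   = 1 / (1 + 0.057544 + 0.0024547) = 1/1.0600 = 0.9434

α₁ = 0.943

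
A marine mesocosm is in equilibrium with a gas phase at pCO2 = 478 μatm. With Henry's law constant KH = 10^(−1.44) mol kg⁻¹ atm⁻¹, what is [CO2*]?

KH = 10^(−1.44) = 3.631×10^-2 mol kg⁻¹ atm⁻¹
[CO2*] = KH · pCO2 = 3.631×10^-2 × 478×10^-6 atm = 1.74×10^-5 mol/kg

[CO2*] = 17.4 μmol/kg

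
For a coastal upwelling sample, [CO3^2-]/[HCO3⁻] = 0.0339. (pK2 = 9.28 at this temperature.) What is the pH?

From K2 = [H⁺][CO3^2-]/[HCO3⁻]:  pH = pK2 + log₁₀([CO3^2-]/[HCO3⁻])
log₁₀(0.0339) = -1.470
pH = 9.28 + (-1.470) = 7.81

pH = 7.81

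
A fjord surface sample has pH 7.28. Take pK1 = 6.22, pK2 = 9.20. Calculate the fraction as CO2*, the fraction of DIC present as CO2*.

α₀ = 1 / (1 + K1/[H⁺] + K1K2/[H⁺]²) = 1 / (1 + 10^+1.06 + 10^-0.86)
   = 1 / (1 + 11.482 + 0.13804) = 1/12.620 = 0.07924

α₀ = 0.0792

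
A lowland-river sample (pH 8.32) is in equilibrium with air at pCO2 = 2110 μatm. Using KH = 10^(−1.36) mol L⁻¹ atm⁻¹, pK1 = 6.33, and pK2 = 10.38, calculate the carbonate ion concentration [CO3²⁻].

[CO2*] = KH · pCO2 = 10^(−1.36) × 2110×10^-6 = 9.210×10^-5 mol/L
α₀ = 1/(1 + K1/[H⁺] + K1K2/[H⁺]²) = 1/(1 + 10^+1.99 + 10^-0.07) = 0.01004
DIC = [CO2*]/α₀ = 9.210×10^-5 / 0.01004 = 9.171 mmol/L
[CO3²⁻] = α₂·DIC; α₂ = 0.008548, so [CO3²⁻] = 0.008548 × 9.171 = 0.0784 mmol/L

[CO3²⁻] = 0.0784 mmol/L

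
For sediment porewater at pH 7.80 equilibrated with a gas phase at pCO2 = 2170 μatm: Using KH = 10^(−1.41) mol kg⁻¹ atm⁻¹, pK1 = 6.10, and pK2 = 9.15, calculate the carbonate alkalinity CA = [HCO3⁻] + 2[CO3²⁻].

CA = 4.61 mmol/kg

[CO2*] = KH · pCO2 = 10^(−1.41) × 2170×10^-6 = 8.442×10^-5 mol/kg
α₀ = 1/(1 + K1/[H⁺] + K1K2/[H⁺]²) = 1/(1 + 10^+1.70 + 10^+0.35) = 0.01874
DIC = [CO2*]/α₀ = 8.442×10^-5 / 0.01874 = 4.505 mmol/kg
CA = (α₁ + 2α₂)·DIC = (0.9393 + 2×0.04196) × 4.505 = 4.61 mmol/kg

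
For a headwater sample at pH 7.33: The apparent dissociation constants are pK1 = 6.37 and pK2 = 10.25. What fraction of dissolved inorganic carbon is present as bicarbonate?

α₁ = 1 / (1 + [H⁺]/K1 + K2/[H⁺]) = 1 / (1 + 10^-0.96 + 10^-2.92)
   = 1 / (1 + 0.10965 + 0.0012023) = 1/1.1109 = 0.9002

α₁ = 0.900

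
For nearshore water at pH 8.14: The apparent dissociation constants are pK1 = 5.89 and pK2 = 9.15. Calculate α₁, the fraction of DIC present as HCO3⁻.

α₁ = 0.906

α₁ = 1 / (1 + [H⁺]/K1 + K2/[H⁺]) = 1 / (1 + 10^-2.25 + 10^-1.01)
   = 1 / (1 + 0.0056234 + 0.097724) = 1/1.1033 = 0.9063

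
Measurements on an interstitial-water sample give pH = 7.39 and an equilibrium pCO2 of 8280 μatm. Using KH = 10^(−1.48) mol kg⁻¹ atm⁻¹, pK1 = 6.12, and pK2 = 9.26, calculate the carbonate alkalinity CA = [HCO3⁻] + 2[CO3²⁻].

CA = 5.24 mmol/kg

[CO2*] = KH · pCO2 = 10^(−1.48) × 8280×10^-6 = 2.742×10^-4 mol/kg
α₀ = 1/(1 + K1/[H⁺] + K1K2/[H⁺]²) = 1/(1 + 10^+1.27 + 10^-0.60) = 0.05032
DIC = [CO2*]/α₀ = 2.742×10^-4 / 0.05032 = 5.448 mmol/kg
CA = (α₁ + 2α₂)·DIC = (0.9370 + 2×0.01264) × 5.448 = 5.24 mmol/kg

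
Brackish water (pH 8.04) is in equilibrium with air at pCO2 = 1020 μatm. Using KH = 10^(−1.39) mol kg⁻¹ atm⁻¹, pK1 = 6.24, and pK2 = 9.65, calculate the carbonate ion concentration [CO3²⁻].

[CO3²⁻] = 0.0644 mmol/kg

[CO2*] = KH · pCO2 = 10^(−1.39) × 1020×10^-6 = 4.155×10^-5 mol/kg
α₀ = 1/(1 + K1/[H⁺] + K1K2/[H⁺]²) = 1/(1 + 10^+1.80 + 10^+0.19) = 0.01523
DIC = [CO2*]/α₀ = 4.155×10^-5 / 0.01523 = 2.728 mmol/kg
[CO3²⁻] = α₂·DIC; α₂ = 0.02359, so [CO3²⁻] = 0.02359 × 2.728 = 0.0644 mmol/kg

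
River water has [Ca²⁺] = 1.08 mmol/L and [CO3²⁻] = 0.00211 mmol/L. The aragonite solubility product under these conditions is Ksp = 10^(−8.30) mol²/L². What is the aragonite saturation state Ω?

Ksp = 10^(−8.30) = 5.012×10^-9
Ω = [Ca²⁺][CO3²⁻]/Ksp = (1.08×10^-3)(0.00211×10^-3) / 5.012×10^-9 = 0.455

Ω = 0.455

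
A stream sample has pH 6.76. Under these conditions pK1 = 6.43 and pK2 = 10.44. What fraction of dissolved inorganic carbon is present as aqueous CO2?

α₀ = 0.319

α₀ = 1 / (1 + K1/[H⁺] + K1K2/[H⁺]²) = 1 / (1 + 10^+0.33 + 10^-3.35)
   = 1 / (1 + 2.1380 + 0.00044668) = 1/3.1384 = 0.3186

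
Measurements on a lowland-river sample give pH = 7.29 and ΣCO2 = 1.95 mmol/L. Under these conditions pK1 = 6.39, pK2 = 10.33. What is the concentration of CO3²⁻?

α₂ = 1 / (1 + [H⁺]/K2 + [H⁺]²/(K1K2)) = 1 / (1 + 10^+3.04 + 10^+2.14)
   = 1 / (1 + 1096.5 + 138.04) = 1/1235.5 = 0.0008094
[CO3²⁻] = α₂ × DIC = 0.0008094 × 1.95 = 0.00158 mmol/L = 1.58 μmol/L

[CO3²⁻] = 1.58 μmol/L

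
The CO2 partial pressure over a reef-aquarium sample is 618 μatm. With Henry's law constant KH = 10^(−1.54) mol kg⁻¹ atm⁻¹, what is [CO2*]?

[CO2*] = 17.8 μmol/kg

KH = 10^(−1.54) = 2.884×10^-2 mol kg⁻¹ atm⁻¹
[CO2*] = KH · pCO2 = 2.884×10^-2 × 618×10^-6 atm = 1.78×10^-5 mol/kg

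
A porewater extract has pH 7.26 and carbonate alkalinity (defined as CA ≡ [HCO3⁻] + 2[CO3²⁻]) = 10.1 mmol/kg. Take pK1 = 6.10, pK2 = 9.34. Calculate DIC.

CA = [HCO3⁻] + 2[CO3²⁻] = (α₁ + 2α₂)·DIC
At pH 7.26: [H⁺]/K1 = 10^-1.16 = 0.069183, K2/[H⁺] = 10^-2.08 = 0.0083176
α₁ = 1/(1 + 0.069183 + 0.0083176) = 1/1.0775 = 0.9281; α₂ = α₁·K2/[H⁺] = 0.007719
α₁ + 2α₂ = 0.9435
DIC = CA / (α₁ + 2α₂) = 10.1 / 0.9435 = 10.7 mmol/kg

DIC = 10.7 mmol/kg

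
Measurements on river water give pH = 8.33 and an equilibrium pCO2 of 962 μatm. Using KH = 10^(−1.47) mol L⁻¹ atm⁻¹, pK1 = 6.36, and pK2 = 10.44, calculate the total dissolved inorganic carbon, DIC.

[CO2*] = KH · pCO2 = 10^(−1.47) × 962×10^-6 = 3.260×10^-5 mol/L
α₀ = 1/(1 + K1/[H⁺] + K1K2/[H⁺]²) = 1/(1 + 10^+1.97 + 10^-0.14) = 0.01052
DIC = [CO2*]/α₀ = 3.260×10^-5 / 0.01052 = 3.10 mmol/L

DIC = 3.10 mmol/L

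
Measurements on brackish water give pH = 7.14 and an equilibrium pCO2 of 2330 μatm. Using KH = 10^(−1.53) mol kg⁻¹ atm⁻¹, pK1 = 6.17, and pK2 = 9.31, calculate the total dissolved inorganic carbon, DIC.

DIC = 0.715 mmol/kg

[CO2*] = KH · pCO2 = 10^(−1.53) × 2330×10^-6 = 6.876×10^-5 mol/kg
α₀ = 1/(1 + K1/[H⁺] + K1K2/[H⁺]²) = 1/(1 + 10^+0.97 + 10^-1.20) = 0.09619
DIC = [CO2*]/α₀ = 6.876×10^-5 / 0.09619 = 0.715 mmol/kg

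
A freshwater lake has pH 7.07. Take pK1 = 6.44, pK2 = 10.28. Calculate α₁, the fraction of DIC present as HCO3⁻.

α₁ = 1 / (1 + [H⁺]/K1 + K2/[H⁺]) = 1 / (1 + 10^-0.63 + 10^-3.21)
   = 1 / (1 + 0.23442 + 0.00061660) = 1/1.2350 = 0.8097

α₁ = 0.810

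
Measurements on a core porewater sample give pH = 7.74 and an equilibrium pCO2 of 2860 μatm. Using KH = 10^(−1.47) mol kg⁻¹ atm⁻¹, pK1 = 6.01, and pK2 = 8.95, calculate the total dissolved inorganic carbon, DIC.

DIC = 5.62 mmol/kg

[CO2*] = KH · pCO2 = 10^(−1.47) × 2860×10^-6 = 9.691×10^-5 mol/kg
α₀ = 1/(1 + K1/[H⁺] + K1K2/[H⁺]²) = 1/(1 + 10^+1.73 + 10^+0.52) = 0.01724
DIC = [CO2*]/α₀ = 9.691×10^-5 / 0.01724 = 5.62 mmol/kg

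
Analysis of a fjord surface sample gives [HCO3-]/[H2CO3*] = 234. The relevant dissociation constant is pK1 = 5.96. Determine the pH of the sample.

From K1 = [H⁺][HCO3-]/[H2CO3*]:  pH = pK1 + log₁₀([HCO3-]/[H2CO3*])
log₁₀(234) = +2.369
pH = 5.96 + (+2.369) = 8.33

pH = 8.33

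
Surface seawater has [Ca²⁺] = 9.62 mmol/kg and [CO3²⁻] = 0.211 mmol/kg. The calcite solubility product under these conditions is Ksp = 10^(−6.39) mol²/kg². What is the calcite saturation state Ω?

Ω = 4.98

Ksp = 10^(−6.39) = 4.074×10^-7
Ω = [Ca²⁺][CO3²⁻]/Ksp = (9.62×10^-3)(0.211×10^-3) / 4.074×10^-7 = 4.98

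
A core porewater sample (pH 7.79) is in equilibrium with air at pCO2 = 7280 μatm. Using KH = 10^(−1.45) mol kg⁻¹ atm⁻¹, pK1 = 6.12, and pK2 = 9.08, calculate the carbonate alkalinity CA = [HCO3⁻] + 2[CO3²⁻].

CA = 13.3 mmol/kg

[CO2*] = KH · pCO2 = 10^(−1.45) × 7280×10^-6 = 2.583×10^-4 mol/kg
α₀ = 1/(1 + K1/[H⁺] + K1K2/[H⁺]²) = 1/(1 + 10^+1.67 + 10^+0.38) = 0.01993
DIC = [CO2*]/α₀ = 2.583×10^-4 / 0.01993 = 12.96 mmol/kg
CA = (α₁ + 2α₂)·DIC = (0.9323 + 2×0.04781) × 12.96 = 13.3 mmol/kg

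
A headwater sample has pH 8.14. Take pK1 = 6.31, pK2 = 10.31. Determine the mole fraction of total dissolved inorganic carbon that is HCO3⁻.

α₁ = 1 / (1 + [H⁺]/K1 + K2/[H⁺]) = 1 / (1 + 10^-1.83 + 10^-2.17)
   = 1 / (1 + 0.014791 + 0.0067608) = 1/1.0216 = 0.9789

α₁ = 0.979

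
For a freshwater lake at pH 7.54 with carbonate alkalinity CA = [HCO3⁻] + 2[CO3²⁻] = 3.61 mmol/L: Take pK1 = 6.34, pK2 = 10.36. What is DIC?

CA = [HCO3⁻] + 2[CO3²⁻] = (α₁ + 2α₂)·DIC
At pH 7.54: [H⁺]/K1 = 10^-1.20 = 0.063096, K2/[H⁺] = 10^-2.82 = 0.0015136
α₁ = 1/(1 + 0.063096 + 0.0015136) = 1/1.0646 = 0.9393; α₂ = α₁·K2/[H⁺] = 0.001422
α₁ + 2α₂ = 0.9422
DIC = CA / (α₁ + 2α₂) = 3.61 / 0.9422 = 3.83 mmol/L

DIC = 3.83 mmol/L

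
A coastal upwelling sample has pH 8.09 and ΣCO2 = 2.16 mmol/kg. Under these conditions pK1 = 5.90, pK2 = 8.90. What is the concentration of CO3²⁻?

α₂ = 1 / (1 + [H⁺]/K2 + [H⁺]²/(K1K2)) = 1 / (1 + 10^+0.81 + 10^-1.38)
   = 1 / (1 + 6.4565 + 0.041687) = 1/7.4982 = 0.1334
[CO3²⁻] = α₂ × DIC = 0.1334 × 2.16 = 0.288 mmol/kg

[CO3²⁻] = 0.288 mmol/kg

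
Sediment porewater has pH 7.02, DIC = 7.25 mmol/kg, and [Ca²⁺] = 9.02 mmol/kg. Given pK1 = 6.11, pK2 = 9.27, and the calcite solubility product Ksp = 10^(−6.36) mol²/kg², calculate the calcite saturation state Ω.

α₂ = 1 / (1 + [H⁺]/K2 + [H⁺]²/(K1K2)) = 1 / (1 + 10^+2.25 + 10^+1.34)
   = 1 / (1 + 177.83 + 21.878) = 1/200.71 = 0.004982
[CO3²⁻] = α₂ × DIC = 0.004982 × 7.25 = 0.03612 mmol/kg
Ksp = 10^(−6.36) = 4.365×10^-7
Ω = [Ca²⁺][CO3²⁻]/Ksp = (9.02×10^-3)(3.612×10^-5) / 4.365×10^-7 = 0.746

Ω = 0.746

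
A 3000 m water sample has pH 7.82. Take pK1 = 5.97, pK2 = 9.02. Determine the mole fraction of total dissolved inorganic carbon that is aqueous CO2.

α₀ = 1 / (1 + K1/[H⁺] + K1K2/[H⁺]²) = 1 / (1 + 10^+1.85 + 10^+0.65)
   = 1 / (1 + 70.795 + 4.4668) = 1/76.261 = 0.01311

α₀ = 0.0131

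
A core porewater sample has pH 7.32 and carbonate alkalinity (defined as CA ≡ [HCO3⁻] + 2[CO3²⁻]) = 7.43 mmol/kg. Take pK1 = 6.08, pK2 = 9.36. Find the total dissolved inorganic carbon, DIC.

CA = [HCO3⁻] + 2[CO3²⁻] = (α₁ + 2α₂)·DIC
At pH 7.32: [H⁺]/K1 = 10^-1.24 = 0.057544, K2/[H⁺] = 10^-2.04 = 0.0091201
α₁ = 1/(1 + 0.057544 + 0.0091201) = 1/1.0667 = 0.9375; α₂ = α₁·K2/[H⁺] = 0.008550
α₁ + 2α₂ = 0.9546
DIC = CA / (α₁ + 2α₂) = 7.43 / 0.9546 = 7.78 mmol/kg

DIC = 7.78 mmol/kg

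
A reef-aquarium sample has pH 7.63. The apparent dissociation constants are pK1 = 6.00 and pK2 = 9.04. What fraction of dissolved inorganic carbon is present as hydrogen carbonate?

α₁ = 1 / (1 + [H⁺]/K1 + K2/[H⁺]) = 1 / (1 + 10^-1.63 + 10^-1.41)
   = 1 / (1 + 0.023442 + 0.038905) = 1/1.0623 = 0.9413

α₁ = 0.941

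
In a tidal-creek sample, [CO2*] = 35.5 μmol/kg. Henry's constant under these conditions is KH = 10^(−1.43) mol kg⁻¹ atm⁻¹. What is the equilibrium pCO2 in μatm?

KH = 10^(−1.43) = 3.715×10^-2 mol kg⁻¹ atm⁻¹
pCO2 = [CO2*]/KH = 35.5×10^-6 / 3.715×10^-2 = 9.55×10^-4 atm = 955 μatm

pCO2 = 955 μatm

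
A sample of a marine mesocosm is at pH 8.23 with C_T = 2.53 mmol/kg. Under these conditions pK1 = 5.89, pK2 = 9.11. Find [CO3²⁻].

[CO3²⁻] = 0.293 mmol/kg

α₂ = 1 / (1 + [H⁺]/K2 + [H⁺]²/(K1K2)) = 1 / (1 + 10^+0.88 + 10^-1.46)
   = 1 / (1 + 7.5858 + 0.034674) = 1/8.6204 = 0.1160
[CO3²⁻] = α₂ × DIC = 0.1160 × 2.53 = 0.293 mmol/kg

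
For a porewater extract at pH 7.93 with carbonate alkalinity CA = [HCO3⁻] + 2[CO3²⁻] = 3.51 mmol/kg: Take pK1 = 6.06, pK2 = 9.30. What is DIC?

DIC = 3.42 mmol/kg

CA = [HCO3⁻] + 2[CO3²⁻] = (α₁ + 2α₂)·DIC
At pH 7.93: [H⁺]/K1 = 10^-1.87 = 0.013490, K2/[H⁺] = 10^-1.37 = 0.042658
α₁ = 1/(1 + 0.013490 + 0.042658) = 1/1.0561 = 0.9468; α₂ = α₁·K2/[H⁺] = 0.04039
α₁ + 2α₂ = 1.0276
DIC = CA / (α₁ + 2α₂) = 3.51 / 1.0276 = 3.42 mmol/kg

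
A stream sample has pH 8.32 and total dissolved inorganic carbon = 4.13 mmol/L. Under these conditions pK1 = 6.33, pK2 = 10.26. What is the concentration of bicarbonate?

α₁ = 1 / (1 + [H⁺]/K1 + K2/[H⁺]) = 1 / (1 + 10^-1.99 + 10^-1.94)
   = 1 / (1 + 0.010233 + 0.011482) = 1/1.0217 = 0.9787
[HCO3⁻] = α₁ × DIC = 0.9787 × 4.13 = 4.04 mmol/L

[HCO3⁻] = 4.04 mmol/L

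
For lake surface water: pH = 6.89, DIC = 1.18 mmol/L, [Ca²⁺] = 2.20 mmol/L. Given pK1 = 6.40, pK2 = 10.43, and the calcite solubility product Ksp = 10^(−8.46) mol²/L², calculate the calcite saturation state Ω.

Ω = 0.163

α₂ = 1 / (1 + [H⁺]/K2 + [H⁺]²/(K1K2)) = 1 / (1 + 10^+3.54 + 10^+3.05)
   = 1 / (1 + 3467.4 + 1122.0) = 1/4590.4 = 0.0002178
[CO3²⁻] = α₂ × DIC = 0.0002178 × 1.18 = 0.0002571 mmol/L = 0.2571 μmol/L
Ksp = 10^(−8.46) = 3.467×10^-9
Ω = [Ca²⁺][CO3²⁻]/Ksp = (2.20×10^-3)(2.571×10^-7) / 3.467×10^-9 = 0.163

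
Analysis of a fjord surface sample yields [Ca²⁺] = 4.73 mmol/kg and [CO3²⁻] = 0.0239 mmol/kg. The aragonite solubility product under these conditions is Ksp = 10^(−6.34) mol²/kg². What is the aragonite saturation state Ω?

Ω = 0.247

Ksp = 10^(−6.34) = 4.571×10^-7
Ω = [Ca²⁺][CO3²⁻]/Ksp = (4.73×10^-3)(0.0239×10^-3) / 4.571×10^-7 = 0.247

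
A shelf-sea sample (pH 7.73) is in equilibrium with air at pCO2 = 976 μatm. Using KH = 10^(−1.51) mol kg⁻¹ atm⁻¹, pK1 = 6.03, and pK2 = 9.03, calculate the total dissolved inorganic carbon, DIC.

[CO2*] = KH · pCO2 = 10^(−1.51) × 976×10^-6 = 3.016×10^-5 mol/kg
α₀ = 1/(1 + K1/[H⁺] + K1K2/[H⁺]²) = 1/(1 + 10^+1.70 + 10^+0.40) = 0.01865
DIC = [CO2*]/α₀ = 3.016×10^-5 / 0.01865 = 1.62 mmol/kg

DIC = 1.62 mmol/kg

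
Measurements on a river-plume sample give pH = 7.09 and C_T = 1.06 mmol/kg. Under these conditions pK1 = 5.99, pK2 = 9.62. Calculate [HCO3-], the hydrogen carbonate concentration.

α₁ = 1 / (1 + [H⁺]/K1 + K2/[H⁺]) = 1 / (1 + 10^-1.10 + 10^-2.53)
   = 1 / (1 + 0.079433 + 0.0029512) = 1/1.0824 = 0.9239
[HCO3⁻] = α₁ × DIC = 0.9239 × 1.06 = 0.979 mmol/kg

[HCO3⁻] = 0.979 mmol/kg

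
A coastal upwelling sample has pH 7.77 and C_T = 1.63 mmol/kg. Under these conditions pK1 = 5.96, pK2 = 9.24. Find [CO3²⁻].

[CO3²⁻] = 0.0526 mmol/kg

α₂ = 1 / (1 + [H⁺]/K2 + [H⁺]²/(K1K2)) = 1 / (1 + 10^+1.47 + 10^-0.34)
   = 1 / (1 + 29.512 + 0.45709) = 1/30.969 = 0.03229
[CO3²⁻] = α₂ × DIC = 0.03229 × 1.63 = 0.0526 mmol/kg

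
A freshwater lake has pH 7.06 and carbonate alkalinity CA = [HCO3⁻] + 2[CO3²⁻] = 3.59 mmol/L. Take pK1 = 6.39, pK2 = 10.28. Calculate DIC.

DIC = 4.35 mmol/L

CA = [HCO3⁻] + 2[CO3²⁻] = (α₁ + 2α₂)·DIC
At pH 7.06: [H⁺]/K1 = 10^-0.67 = 0.21380, K2/[H⁺] = 10^-3.22 = 0.00060256
α₁ = 1/(1 + 0.21380 + 0.00060256) = 1/1.2144 = 0.8235; α₂ = α₁·K2/[H⁺] = 0.0004962
α₁ + 2α₂ = 0.8244
DIC = CA / (α₁ + 2α₂) = 3.59 / 0.8244 = 4.35 mmol/L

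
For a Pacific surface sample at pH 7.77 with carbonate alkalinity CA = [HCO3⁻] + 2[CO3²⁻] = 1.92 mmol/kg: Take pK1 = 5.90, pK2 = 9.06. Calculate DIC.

CA = [HCO3⁻] + 2[CO3²⁻] = (α₁ + 2α₂)·DIC
At pH 7.77: [H⁺]/K1 = 10^-1.87 = 0.013490, K2/[H⁺] = 10^-1.29 = 0.051286
α₁ = 1/(1 + 0.013490 + 0.051286) = 1/1.0648 = 0.9392; α₂ = α₁·K2/[H⁺] = 0.04817
α₁ + 2α₂ = 1.0355
DIC = CA / (α₁ + 2α₂) = 1.92 / 1.0355 = 1.85 mmol/kg

DIC = 1.85 mmol/kg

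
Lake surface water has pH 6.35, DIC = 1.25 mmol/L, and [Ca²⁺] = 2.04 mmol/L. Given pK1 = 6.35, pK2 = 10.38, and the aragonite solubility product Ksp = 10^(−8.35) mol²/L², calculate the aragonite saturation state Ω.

Ω = 0.0266

α₂ = 1 / (1 + [H⁺]/K2 + [H⁺]²/(K1K2)) = 1 / (1 + 10^+4.03 + 10^+4.03)
   = 1 / (1 + 1.0715×10^4 + 1.0715×10^4) = 1/2.1431×10^4 = 4.666×10^-5
[CO3²⁻] = α₂ × DIC = 4.666×10^-5 × 1.25 = 5.833×10^-5 mmol/L = 0.05833 μmol/L
Ksp = 10^(−8.35) = 4.467×10^-9
Ω = [Ca²⁺][CO3²⁻]/Ksp = (2.04×10^-3)(5.833×10^-8) / 4.467×10^-9 = 0.0266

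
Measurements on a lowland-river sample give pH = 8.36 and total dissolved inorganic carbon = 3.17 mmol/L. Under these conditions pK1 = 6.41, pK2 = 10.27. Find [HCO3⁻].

α₁ = 1 / (1 + [H⁺]/K1 + K2/[H⁺]) = 1 / (1 + 10^-1.95 + 10^-1.91)
   = 1 / (1 + 0.011220 + 0.012303) = 1/1.0235 = 0.9770
[HCO3⁻] = α₁ × DIC = 0.9770 × 3.17 = 3.10 mmol/L

[HCO3⁻] = 3.10 mmol/L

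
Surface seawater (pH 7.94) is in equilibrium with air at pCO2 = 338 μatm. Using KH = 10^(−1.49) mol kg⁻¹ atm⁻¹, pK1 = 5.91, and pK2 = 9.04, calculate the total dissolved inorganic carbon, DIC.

DIC = 1.28 mmol/kg

[CO2*] = KH · pCO2 = 10^(−1.49) × 338×10^-6 = 1.094×10^-5 mol/kg
α₀ = 1/(1 + K1/[H⁺] + K1K2/[H⁺]²) = 1/(1 + 10^+2.03 + 10^+0.93) = 0.008572
DIC = [CO2*]/α₀ = 1.094×10^-5 / 0.008572 = 1.28 mmol/kg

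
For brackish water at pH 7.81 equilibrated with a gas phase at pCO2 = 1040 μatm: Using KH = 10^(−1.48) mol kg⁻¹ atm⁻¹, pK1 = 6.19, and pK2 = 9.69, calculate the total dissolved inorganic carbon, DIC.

[CO2*] = KH · pCO2 = 10^(−1.48) × 1040×10^-6 = 3.444×10^-5 mol/kg
α₀ = 1/(1 + K1/[H⁺] + K1K2/[H⁺]²) = 1/(1 + 10^+1.62 + 10^-0.26) = 0.02313
DIC = [CO2*]/α₀ = 3.444×10^-5 / 0.02313 = 1.49 mmol/kg

DIC = 1.49 mmol/kg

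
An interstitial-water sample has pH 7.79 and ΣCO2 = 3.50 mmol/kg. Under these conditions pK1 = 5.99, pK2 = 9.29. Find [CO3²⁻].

[CO3²⁻] = 0.106 mmol/kg

α₂ = 1 / (1 + [H⁺]/K2 + [H⁺]²/(K1K2)) = 1 / (1 + 10^+1.50 + 10^-0.30)
   = 1 / (1 + 31.623 + 0.50119) = 1/33.124 = 0.03019
[CO3²⁻] = α₂ × DIC = 0.03019 × 3.50 = 0.106 mmol/kg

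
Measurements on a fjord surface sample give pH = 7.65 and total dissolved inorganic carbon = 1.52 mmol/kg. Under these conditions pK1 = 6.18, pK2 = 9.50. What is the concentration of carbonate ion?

[CO3²⁻] = 0.0205 mmol/kg

α₂ = 1 / (1 + [H⁺]/K2 + [H⁺]²/(K1K2)) = 1 / (1 + 10^+1.85 + 10^+0.38)
   = 1 / (1 + 70.795 + 2.3988) = 1/74.193 = 0.01348
[CO3²⁻] = α₂ × DIC = 0.01348 × 1.52 = 0.0205 mmol/kg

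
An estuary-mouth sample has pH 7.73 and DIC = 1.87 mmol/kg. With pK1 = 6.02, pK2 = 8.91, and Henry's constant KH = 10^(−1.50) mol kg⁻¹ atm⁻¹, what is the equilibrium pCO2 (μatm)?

pCO2 = 1060 μatm

α₀ = 1 / (1 + K1/[H⁺] + K1K2/[H⁺]²) = 1 / (1 + 10^+1.71 + 10^+0.53)
   = 1 / (1 + 51.286 + 3.3884) = 1/55.675 = 0.01796
[CO2*] = α₀ × DIC = 0.01796 × 1.87 = 0.03359 mmol/kg
pCO2 = [CO2*]/KH = 3.359×10^-5 / 3.162×10^-2 = 1060 μatm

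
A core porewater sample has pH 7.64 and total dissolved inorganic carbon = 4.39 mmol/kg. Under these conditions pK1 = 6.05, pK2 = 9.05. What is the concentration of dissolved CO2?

[CO2*] = 0.106 mmol/kg

α₀ = 1 / (1 + K1/[H⁺] + K1K2/[H⁺]²) = 1 / (1 + 10^+1.59 + 10^+0.18)
   = 1 / (1 + 38.905 + 1.5136) = 1/41.418 = 0.02414
[CO2*] = α₀ × DIC = 0.02414 × 4.39 = 0.106 mmol/kg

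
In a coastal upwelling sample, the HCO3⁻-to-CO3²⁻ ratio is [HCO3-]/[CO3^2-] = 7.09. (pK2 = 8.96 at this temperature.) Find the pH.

From K2 = [H⁺][CO3^2-]/[HCO3-]:  pH = pK2 − log₁₀([HCO3-]/[CO3^2-])
log₁₀(7.09) = +0.851
pH = 8.96 − (+0.851) = 8.11

pH = 8.11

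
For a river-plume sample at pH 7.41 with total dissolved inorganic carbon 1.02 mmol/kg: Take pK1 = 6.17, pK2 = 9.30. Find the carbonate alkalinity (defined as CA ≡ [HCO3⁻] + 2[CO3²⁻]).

CA = [HCO3⁻] + 2[CO3²⁻] = (α₁ + 2α₂)·DIC
At pH 7.41: [H⁺]/K1 = 10^-1.24 = 0.057544, K2/[H⁺] = 10^-1.89 = 0.012882
α₁ = 1/(1 + 0.057544 + 0.012882) = 1/1.0704 = 0.9342; α₂ = α₁·K2/[H⁺] = 0.01203
α₁ + 2α₂ = 0.9583
CA = 0.9583 × 1.02 = 0.977 mmol/kg

CA = 0.977 mmol/kg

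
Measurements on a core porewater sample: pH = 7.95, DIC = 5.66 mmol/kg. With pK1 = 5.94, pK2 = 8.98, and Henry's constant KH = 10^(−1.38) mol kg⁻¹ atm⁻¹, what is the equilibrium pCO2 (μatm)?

pCO2 = 1200 μatm

α₀ = 1 / (1 + K1/[H⁺] + K1K2/[H⁺]²) = 1 / (1 + 10^+2.01 + 10^+0.98)
   = 1 / (1 + 102.33 + 9.5499) = 1/112.88 = 0.008859
[CO2*] = α₀ × DIC = 0.008859 × 5.66 = 0.05014 mmol/kg
pCO2 = [CO2*]/KH = 5.014×10^-5 / 4.169×10^-2 = 1200 μatm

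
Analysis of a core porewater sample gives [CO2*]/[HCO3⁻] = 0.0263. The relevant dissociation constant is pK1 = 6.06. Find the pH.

From K1 = [H⁺][HCO3⁻]/[CO2*]:  pH = pK1 − log₁₀([CO2*]/[HCO3⁻])
log₁₀(0.0263) = -1.580
pH = 6.06 − (-1.580) = 7.64

pH = 7.64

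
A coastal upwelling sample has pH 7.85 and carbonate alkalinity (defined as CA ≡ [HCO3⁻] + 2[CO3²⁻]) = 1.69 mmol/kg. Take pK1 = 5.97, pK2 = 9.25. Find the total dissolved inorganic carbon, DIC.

CA = [HCO3⁻] + 2[CO3²⁻] = (α₁ + 2α₂)·DIC
At pH 7.85: [H⁺]/K1 = 10^-1.88 = 0.013183, K2/[H⁺] = 10^-1.40 = 0.039811
α₁ = 1/(1 + 0.013183 + 0.039811) = 1/1.0530 = 0.9497; α₂ = α₁·K2/[H⁺] = 0.03781
α₁ + 2α₂ = 1.0253
DIC = CA / (α₁ + 2α₂) = 1.69 / 1.0253 = 1.65 mmol/kg

DIC = 1.65 mmol/kg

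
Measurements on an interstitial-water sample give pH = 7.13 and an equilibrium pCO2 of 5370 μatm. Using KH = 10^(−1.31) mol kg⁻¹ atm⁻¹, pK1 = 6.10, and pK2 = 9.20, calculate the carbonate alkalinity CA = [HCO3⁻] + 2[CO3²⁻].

CA = 2.87 mmol/kg

[CO2*] = KH · pCO2 = 10^(−1.31) × 5370×10^-6 = 2.630×10^-4 mol/kg
α₀ = 1/(1 + K1/[H⁺] + K1K2/[H⁺]²) = 1/(1 + 10^+1.03 + 10^-1.04) = 0.08470
DIC = [CO2*]/α₀ = 2.630×10^-4 / 0.08470 = 3.105 mmol/kg
CA = (α₁ + 2α₂)·DIC = (0.9076 + 2×0.007725) × 3.105 = 2.87 mmol/kg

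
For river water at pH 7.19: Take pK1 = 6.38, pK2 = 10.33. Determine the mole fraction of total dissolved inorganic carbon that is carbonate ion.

α₂ = 0.000627

α₂ = 1 / (1 + [H⁺]/K2 + [H⁺]²/(K1K2)) = 1 / (1 + 10^+3.14 + 10^+2.33)
   = 1 / (1 + 1380.4 + 213.80) = 1/1595.2 = 0.0006269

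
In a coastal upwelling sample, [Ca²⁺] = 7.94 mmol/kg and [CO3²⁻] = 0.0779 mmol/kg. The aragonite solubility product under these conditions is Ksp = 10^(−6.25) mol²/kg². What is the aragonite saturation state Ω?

Ksp = 10^(−6.25) = 5.623×10^-7
Ω = [Ca²⁺][CO3²⁻]/Ksp = (7.94×10^-3)(0.0779×10^-3) / 5.623×10^-7 = 1.10

Ω = 1.10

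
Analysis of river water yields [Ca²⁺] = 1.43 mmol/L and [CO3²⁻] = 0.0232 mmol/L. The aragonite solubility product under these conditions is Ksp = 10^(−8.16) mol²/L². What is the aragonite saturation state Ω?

Ω = 4.80

Ksp = 10^(−8.16) = 6.918×10^-9
Ω = [Ca²⁺][CO3²⁻]/Ksp = (1.43×10^-3)(0.0232×10^-3) / 6.918×10^-9 = 4.80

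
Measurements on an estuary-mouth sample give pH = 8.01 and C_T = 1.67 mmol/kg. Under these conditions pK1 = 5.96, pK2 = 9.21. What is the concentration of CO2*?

[CO2*] = 13.9 μmol/kg

α₀ = 1 / (1 + K1/[H⁺] + K1K2/[H⁺]²) = 1 / (1 + 10^+2.05 + 10^+0.85)
   = 1 / (1 + 112.20 + 7.0795) = 1/120.28 = 0.008314
[CO2*] = α₀ × DIC = 0.008314 × 1.67 = 0.0139 mmol/kg = 13.9 μmol/kg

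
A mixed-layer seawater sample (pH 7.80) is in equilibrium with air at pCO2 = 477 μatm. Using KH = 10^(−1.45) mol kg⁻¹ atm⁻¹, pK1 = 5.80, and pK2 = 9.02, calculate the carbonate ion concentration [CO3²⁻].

[CO3²⁻] = 0.102 mmol/kg

[CO2*] = KH · pCO2 = 10^(−1.45) × 477×10^-6 = 1.692×10^-5 mol/kg
α₀ = 1/(1 + K1/[H⁺] + K1K2/[H⁺]²) = 1/(1 + 10^+2.00 + 10^+0.78) = 0.009344
DIC = [CO2*]/α₀ = 1.692×10^-5 / 0.009344 = 1.811 mmol/kg
[CO3²⁻] = α₂·DIC; α₂ = 0.05630, so [CO3²⁻] = 0.05630 × 1.811 = 0.102 mmol/kg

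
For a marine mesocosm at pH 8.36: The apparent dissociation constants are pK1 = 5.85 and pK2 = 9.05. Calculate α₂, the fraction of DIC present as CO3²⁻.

α₂ = 0.169

α₂ = 1 / (1 + [H⁺]/K2 + [H⁺]²/(K1K2)) = 1 / (1 + 10^+0.69 + 10^-1.82)
   = 1 / (1 + 4.8978 + 0.015136) = 1/5.9129 = 0.1691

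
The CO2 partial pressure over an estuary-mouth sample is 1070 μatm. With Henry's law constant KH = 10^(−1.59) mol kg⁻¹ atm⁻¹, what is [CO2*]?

[CO2*] = 27.5 μmol/kg

KH = 10^(−1.59) = 2.570×10^-2 mol kg⁻¹ atm⁻¹
[CO2*] = KH · pCO2 = 2.570×10^-2 × 1070×10^-6 atm = 2.75×10^-5 mol/kg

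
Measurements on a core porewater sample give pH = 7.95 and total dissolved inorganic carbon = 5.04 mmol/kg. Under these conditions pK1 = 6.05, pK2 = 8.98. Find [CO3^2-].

[CO3²⁻] = 0.425 mmol/kg

α₂ = 1 / (1 + [H⁺]/K2 + [H⁺]²/(K1K2)) = 1 / (1 + 10^+1.03 + 10^-0.87)
   = 1 / (1 + 10.715 + 0.13490) = 1/11.850 = 0.08439
[CO3²⁻] = α₂ × DIC = 0.08439 × 5.04 = 0.425 mmol/kg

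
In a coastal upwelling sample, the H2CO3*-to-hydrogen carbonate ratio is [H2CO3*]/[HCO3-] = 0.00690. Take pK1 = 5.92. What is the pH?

From K1 = [H⁺][HCO3-]/[H2CO3*]:  pH = pK1 − log₁₀([H2CO3*]/[HCO3-])
log₁₀(0.00690) = -2.161
pH = 5.92 − (-2.161) = 8.08

pH = 8.08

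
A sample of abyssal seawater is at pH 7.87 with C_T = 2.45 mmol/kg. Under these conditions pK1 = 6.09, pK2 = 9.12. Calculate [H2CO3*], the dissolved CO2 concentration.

[CO2*] = 0.0379 mmol/kg

α₀ = 1 / (1 + K1/[H⁺] + K1K2/[H⁺]²) = 1 / (1 + 10^+1.78 + 10^+0.53)
   = 1 / (1 + 60.256 + 3.3884) = 1/64.644 = 0.01547
[CO2*] = α₀ × DIC = 0.01547 × 2.45 = 0.0379 mmol/kg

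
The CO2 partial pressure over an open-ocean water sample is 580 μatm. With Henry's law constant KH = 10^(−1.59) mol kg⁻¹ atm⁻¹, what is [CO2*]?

KH = 10^(−1.59) = 2.570×10^-2 mol kg⁻¹ atm⁻¹
[CO2*] = KH · pCO2 = 2.570×10^-2 × 580×10^-6 atm = 1.49×10^-5 mol/kg

[CO2*] = 14.9 μmol/kg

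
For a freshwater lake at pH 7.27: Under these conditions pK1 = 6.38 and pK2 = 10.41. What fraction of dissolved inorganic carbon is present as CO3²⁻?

α₂ = 0.000641

α₂ = 1 / (1 + [H⁺]/K2 + [H⁺]²/(K1K2)) = 1 / (1 + 10^+3.14 + 10^+2.25)
   = 1 / (1 + 1380.4 + 177.83) = 1/1559.2 = 0.0006413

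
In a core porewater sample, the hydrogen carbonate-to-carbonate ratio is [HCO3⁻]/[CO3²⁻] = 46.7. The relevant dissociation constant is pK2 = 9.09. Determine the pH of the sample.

pH = 7.42

From K2 = [H⁺][CO3²⁻]/[HCO3⁻]:  pH = pK2 − log₁₀([HCO3⁻]/[CO3²⁻])
log₁₀(46.7) = +1.669
pH = 9.09 − (+1.669) = 7.42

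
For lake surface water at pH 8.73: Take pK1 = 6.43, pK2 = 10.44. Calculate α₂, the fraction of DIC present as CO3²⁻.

α₂ = 1 / (1 + [H⁺]/K2 + [H⁺]²/(K1K2)) = 1 / (1 + 10^+1.71 + 10^-0.59)
   = 1 / (1 + 51.286 + 0.25704) = 1/52.543 = 0.01903

α₂ = 0.0190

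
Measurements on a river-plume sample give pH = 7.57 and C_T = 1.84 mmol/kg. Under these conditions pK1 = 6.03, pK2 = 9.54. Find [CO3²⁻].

[CO3²⁻] = 19.0 μmol/kg

α₂ = 1 / (1 + [H⁺]/K2 + [H⁺]²/(K1K2)) = 1 / (1 + 10^+1.97 + 10^+0.43)
   = 1 / (1 + 93.325 + 2.6915) = 1/97.017 = 0.01031
[CO3²⁻] = α₂ × DIC = 0.01031 × 1.84 = 0.0190 mmol/kg = 19.0 μmol/kg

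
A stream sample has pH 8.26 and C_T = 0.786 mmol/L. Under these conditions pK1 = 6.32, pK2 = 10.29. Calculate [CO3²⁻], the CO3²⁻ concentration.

[CO3²⁻] = 7.19 μmol/L

α₂ = 1 / (1 + [H⁺]/K2 + [H⁺]²/(K1K2)) = 1 / (1 + 10^+2.03 + 10^+0.09)
   = 1 / (1 + 107.15 + 1.2303) = 1/109.38 = 0.009142
[CO3²⁻] = α₂ × DIC = 0.009142 × 0.786 = 0.00719 mmol/L = 7.19 μmol/L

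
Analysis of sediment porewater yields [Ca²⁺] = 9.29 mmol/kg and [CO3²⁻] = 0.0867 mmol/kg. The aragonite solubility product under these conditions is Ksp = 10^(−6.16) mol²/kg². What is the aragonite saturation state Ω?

Ksp = 10^(−6.16) = 6.918×10^-7
Ω = [Ca²⁺][CO3²⁻]/Ksp = (9.29×10^-3)(0.0867×10^-3) / 6.918×10^-7 = 1.16

Ω = 1.16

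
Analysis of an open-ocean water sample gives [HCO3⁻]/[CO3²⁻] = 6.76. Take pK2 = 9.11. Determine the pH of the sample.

From K2 = [H⁺][CO3²⁻]/[HCO3⁻]:  pH = pK2 − log₁₀([HCO3⁻]/[CO3²⁻])
log₁₀(6.76) = +0.830
pH = 9.11 − (+0.830) = 8.28

pH = 8.28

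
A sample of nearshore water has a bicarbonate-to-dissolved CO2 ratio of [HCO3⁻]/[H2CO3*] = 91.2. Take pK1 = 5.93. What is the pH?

From K1 = [H⁺][HCO3⁻]/[H2CO3*]:  pH = pK1 + log₁₀([HCO3⁻]/[H2CO3*])
log₁₀(91.2) = +1.960
pH = 5.93 + (+1.960) = 7.89

pH = 7.89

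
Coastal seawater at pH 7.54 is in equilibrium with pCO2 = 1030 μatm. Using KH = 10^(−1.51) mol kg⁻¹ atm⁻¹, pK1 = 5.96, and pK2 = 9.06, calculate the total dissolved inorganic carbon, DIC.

DIC = 1.28 mmol/kg

[CO2*] = KH · pCO2 = 10^(−1.51) × 1030×10^-6 = 3.183×10^-5 mol/kg
α₀ = 1/(1 + K1/[H⁺] + K1K2/[H⁺]²) = 1/(1 + 10^+1.58 + 10^+0.06) = 0.02490
DIC = [CO2*]/α₀ = 3.183×10^-5 / 0.02490 = 1.28 mmol/kg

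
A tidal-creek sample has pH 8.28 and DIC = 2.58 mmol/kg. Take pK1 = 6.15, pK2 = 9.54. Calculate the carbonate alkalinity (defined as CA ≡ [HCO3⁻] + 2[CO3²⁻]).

CA = 2.70 mmol/kg

CA = [HCO3⁻] + 2[CO3²⁻] = (α₁ + 2α₂)·DIC
At pH 8.28: [H⁺]/K1 = 10^-2.13 = 0.0074131, K2/[H⁺] = 10^-1.26 = 0.054954
α₁ = 1/(1 + 0.0074131 + 0.054954) = 1/1.0624 = 0.9413; α₂ = α₁·K2/[H⁺] = 0.05173
α₁ + 2α₂ = 1.0448
CA = 1.0448 × 2.58 = 2.70 mmol/kg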